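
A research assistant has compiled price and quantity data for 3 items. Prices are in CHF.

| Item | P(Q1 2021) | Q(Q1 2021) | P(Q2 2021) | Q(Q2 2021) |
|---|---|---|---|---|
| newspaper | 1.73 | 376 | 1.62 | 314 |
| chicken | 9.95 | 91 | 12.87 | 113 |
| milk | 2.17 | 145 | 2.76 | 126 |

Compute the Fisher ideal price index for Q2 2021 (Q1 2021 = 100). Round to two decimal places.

Laspeyres component (base-period weights):
ΣP(Q2 2021)Q(Q1 2021) = 1.62×376 + 12.87×91 + 2.76×145 = 609.12 + 1171.17 + 400.2 = 2180.49
ΣP(Q1 2021)Q(Q1 2021) = 1.73×376 + 9.95×91 + 2.17×145 = 650.48 + 905.45 + 314.65 = 1870.58
L = 2180.49 / 1870.58 × 100 = 116.5676
Paasche component (current-period weights):
ΣP(Q2 2021)Q(Q2 2021) = 1.62×314 + 12.87×113 + 2.76×126 = 508.68 + 1454.31 + 347.76 = 2310.75
ΣP(Q1 2021)Q(Q2 2021) = 1.73×314 + 9.95×113 + 2.17×126 = 543.22 + 1124.35 + 273.42 = 1940.99
P = 2310.75 / 1940.99 × 100 = 119.0501
Fisher = √(L × P) = √(116.5676 × 119.0501) = 117.8023

117.80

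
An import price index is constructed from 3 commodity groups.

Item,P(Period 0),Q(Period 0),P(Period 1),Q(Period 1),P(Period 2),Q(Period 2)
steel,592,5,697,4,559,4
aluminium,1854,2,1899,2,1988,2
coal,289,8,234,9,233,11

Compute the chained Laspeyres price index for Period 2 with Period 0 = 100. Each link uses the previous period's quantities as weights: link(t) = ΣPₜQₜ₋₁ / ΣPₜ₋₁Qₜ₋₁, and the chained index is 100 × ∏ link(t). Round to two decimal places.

97.46

Link Period 0→Period 1:
ΣP(Period 1)Q(Period 0) = 697×5 + 1899×2 + 234×8 = 3485 + 3798 + 1872 = 9155
ΣP(Period 0)Q(Period 0) = 592×5 + 1854×2 + 289×8 = 2960 + 3708 + 2312 = 8980
link = 9155/8980 = 1.019488
Link Period 1→Period 2:
ΣP(Period 2)Q(Period 1) = 559×4 + 1988×2 + 233×9 = 2236 + 3976 + 2097 = 8309
ΣP(Period 1)Q(Period 1) = 697×4 + 1899×2 + 234×9 = 2788 + 3798 + 2106 = 8692
link = 8309/8692 = 0.955936
Chained index = 100 × 1.019488 × 0.955936 = 97.4566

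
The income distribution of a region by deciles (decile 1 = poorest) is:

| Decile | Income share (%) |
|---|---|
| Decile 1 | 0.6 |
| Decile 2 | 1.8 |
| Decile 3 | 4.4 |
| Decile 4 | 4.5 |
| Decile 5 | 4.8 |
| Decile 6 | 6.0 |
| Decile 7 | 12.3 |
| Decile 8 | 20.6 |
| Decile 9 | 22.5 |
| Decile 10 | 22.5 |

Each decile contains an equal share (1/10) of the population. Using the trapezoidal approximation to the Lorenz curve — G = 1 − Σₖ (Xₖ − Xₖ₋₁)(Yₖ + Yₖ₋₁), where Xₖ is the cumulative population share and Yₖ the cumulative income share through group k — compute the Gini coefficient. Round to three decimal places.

0.448

Cumulative income shares Yₖ: 0.0060, 0.0240, 0.0680, 0.1130, 0.1610, 0.2210, 0.3440, 0.5500, 0.7750, 1.0000
Σ (Xₖ−Xₖ₋₁)(Yₖ+Yₖ₋₁) = (1/10)(0.0060+0.0000) + (1/10)(0.0240+0.0060) + (1/10)(0.0680+0.0240) + (1/10)(0.1130+0.0680) + (1/10)(0.1610+0.1130) + (1/10)(0.2210+0.1610) + (1/10)(0.3440+0.2210) + (1/10)(0.5500+0.3440) + (1/10)(0.7750+0.5500) + (1/10)(1.0000+0.7750)
  = 0.0006 + 0.0030 + 0.0092 + 0.0181 + 0.0274 + 0.0382 + 0.0565 + 0.0894 + 0.1325 + 0.1775 = 0.5524
G = 1 − 0.5524 = 0.4476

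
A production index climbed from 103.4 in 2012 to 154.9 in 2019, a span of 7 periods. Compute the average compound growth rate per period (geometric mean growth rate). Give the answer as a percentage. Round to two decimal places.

5.94%

Growth factor = (154.9/103.4)^(1/7) = (1.498066)^(1/7) = 1.059439
Growth rate = 1.059439 − 1 = 0.059439 = 5.9439%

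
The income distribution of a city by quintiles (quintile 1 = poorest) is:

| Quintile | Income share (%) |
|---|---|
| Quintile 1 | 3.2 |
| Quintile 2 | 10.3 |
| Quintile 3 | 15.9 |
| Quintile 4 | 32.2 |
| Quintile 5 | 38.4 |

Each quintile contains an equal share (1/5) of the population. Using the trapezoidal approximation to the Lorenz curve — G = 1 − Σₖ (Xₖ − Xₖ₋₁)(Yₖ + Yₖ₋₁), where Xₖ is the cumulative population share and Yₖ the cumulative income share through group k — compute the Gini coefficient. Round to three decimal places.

0.369

Cumulative income shares Yₖ: 0.0320, 0.1350, 0.2940, 0.6160, 1.0000
Σ (Xₖ−Xₖ₋₁)(Yₖ+Yₖ₋₁) = (1/5)(0.0320+0.0000) + (1/5)(0.1350+0.0320) + (1/5)(0.2940+0.1350) + (1/5)(0.6160+0.2940) + (1/5)(1.0000+0.6160)
  = 0.0064 + 0.0334 + 0.0858 + 0.1820 + 0.3232 = 0.6308
G = 1 − 0.6308 = 0.3692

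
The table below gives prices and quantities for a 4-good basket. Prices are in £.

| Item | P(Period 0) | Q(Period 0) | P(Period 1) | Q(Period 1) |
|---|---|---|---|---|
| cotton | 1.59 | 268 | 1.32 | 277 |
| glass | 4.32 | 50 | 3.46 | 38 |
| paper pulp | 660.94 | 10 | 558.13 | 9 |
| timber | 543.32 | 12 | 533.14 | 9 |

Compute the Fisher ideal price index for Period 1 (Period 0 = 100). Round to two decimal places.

90.49

Laspeyres component (base-period weights):
ΣP(Period 1)Q(Period 0) = 1.32×268 + 3.46×50 + 558.13×10 + 533.14×12 = 353.76 + 173 + 5581.3 + 6397.68 = 12505.74
ΣP(Period 0)Q(Period 0) = 1.59×268 + 4.32×50 + 660.94×10 + 543.32×12 = 426.12 + 216 + 6609.4 + 6519.84 = 13771.36
L = 12505.74 / 13771.36 × 100 = 90.8098
Paasche component (current-period weights):
ΣP(Period 1)Q(Period 1) = 1.32×277 + 3.46×38 + 558.13×9 + 533.14×9 = 365.64 + 131.48 + 5023.17 + 4798.26 = 10318.55
ΣP(Period 0)Q(Period 1) = 1.59×277 + 4.32×38 + 660.94×9 + 543.32×9 = 440.43 + 164.16 + 5948.46 + 4889.88 = 11442.93
P = 10318.55 / 11442.93 × 100 = 90.1740
Fisher = √(L × P) = √(90.8098 × 90.1740) = 90.4913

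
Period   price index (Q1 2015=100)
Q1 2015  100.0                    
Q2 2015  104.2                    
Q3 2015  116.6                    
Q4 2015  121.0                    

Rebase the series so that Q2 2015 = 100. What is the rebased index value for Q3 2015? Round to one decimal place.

Rebased(Q3 2015) = 116.6 / 104.2 × 100 = 111.9002

111.9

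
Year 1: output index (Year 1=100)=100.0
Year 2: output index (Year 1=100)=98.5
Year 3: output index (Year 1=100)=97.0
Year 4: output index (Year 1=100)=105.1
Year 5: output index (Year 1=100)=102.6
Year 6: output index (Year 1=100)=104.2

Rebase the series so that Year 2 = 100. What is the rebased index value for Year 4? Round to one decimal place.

Rebased(Year 4) = 105.1 / 98.5 × 100 = 106.7005

106.7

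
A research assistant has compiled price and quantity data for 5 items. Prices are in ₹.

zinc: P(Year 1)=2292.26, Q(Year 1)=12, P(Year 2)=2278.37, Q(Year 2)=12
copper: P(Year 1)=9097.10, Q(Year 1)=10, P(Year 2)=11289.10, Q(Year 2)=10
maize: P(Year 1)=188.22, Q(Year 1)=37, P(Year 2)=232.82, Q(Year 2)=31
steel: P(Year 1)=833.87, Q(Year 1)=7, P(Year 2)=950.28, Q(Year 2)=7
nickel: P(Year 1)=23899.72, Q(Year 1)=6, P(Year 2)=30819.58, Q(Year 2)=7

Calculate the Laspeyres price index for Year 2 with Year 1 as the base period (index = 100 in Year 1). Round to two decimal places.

Laspeyres price index uses base-period quantities as weights.
ΣP(Year 2)·Q(Year 1) = 2278.37×12 + 11289.10×10 + 232.82×37 + 950.28×7 + 30819.58×6 = 27340.44 + 112891 + 8614.34 + 6651.96 + 184917.48 = 340415.22
ΣP(Year 1)·Q(Year 1) = 2292.26×12 + 9097.10×10 + 188.22×37 + 833.87×7 + 23899.72×6 = 27507.12 + 90971 + 6964.14 + 5837.09 + 143398.32 = 274677.67
Index = 340415.22 / 274677.67 × 100 = 123.9326

123.93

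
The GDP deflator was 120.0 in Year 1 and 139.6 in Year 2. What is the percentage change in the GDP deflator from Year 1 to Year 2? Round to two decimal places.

Change = (139.6 − 120.0) / 120.0 × 100
       = 19.6 / 120.0 × 100 = 16.3333%

16.33%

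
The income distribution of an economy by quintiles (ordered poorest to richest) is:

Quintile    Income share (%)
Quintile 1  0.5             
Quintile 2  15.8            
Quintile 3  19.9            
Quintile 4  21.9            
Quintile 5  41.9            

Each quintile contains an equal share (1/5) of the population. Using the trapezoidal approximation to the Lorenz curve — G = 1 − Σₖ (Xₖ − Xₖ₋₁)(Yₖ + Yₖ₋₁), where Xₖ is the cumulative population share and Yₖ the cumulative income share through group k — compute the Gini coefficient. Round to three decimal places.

Cumulative income shares Yₖ: 0.0050, 0.1630, 0.3620, 0.5810, 1.0000
Σ (Xₖ−Xₖ₋₁)(Yₖ+Yₖ₋₁) = (1/5)(0.0050+0.0000) + (1/5)(0.1630+0.0050) + (1/5)(0.3620+0.1630) + (1/5)(0.5810+0.3620) + (1/5)(1.0000+0.5810)
  = 0.0010 + 0.0336 + 0.1050 + 0.1886 + 0.3162 = 0.6444
G = 1 − 0.6444 = 0.3556

0.356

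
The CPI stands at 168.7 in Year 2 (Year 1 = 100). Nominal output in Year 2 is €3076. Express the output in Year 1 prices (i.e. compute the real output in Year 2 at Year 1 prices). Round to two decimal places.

Real = Nominal ÷ (Index/100) = 3076 ÷ (168.7/100)
     = 3076 ÷ 1.687 = 1823.3551

1823.36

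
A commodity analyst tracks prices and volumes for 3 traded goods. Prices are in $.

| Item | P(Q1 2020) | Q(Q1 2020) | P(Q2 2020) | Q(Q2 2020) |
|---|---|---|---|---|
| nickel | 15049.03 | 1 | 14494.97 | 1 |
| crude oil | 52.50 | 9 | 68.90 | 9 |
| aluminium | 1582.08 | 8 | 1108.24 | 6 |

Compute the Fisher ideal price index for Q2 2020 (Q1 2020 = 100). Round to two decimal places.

86.05

Laspeyres component (base-period weights):
ΣP(Q2 2020)Q(Q1 2020) = 14494.97×1 + 68.90×9 + 1108.24×8 = 14494.97 + 620.1 + 8865.92 = 23980.99
ΣP(Q1 2020)Q(Q1 2020) = 15049.03×1 + 52.50×9 + 1582.08×8 = 15049.03 + 472.5 + 12656.64 = 28178.17
L = 23980.99 / 28178.17 × 100 = 85.1049
Paasche component (current-period weights):
ΣP(Q2 2020)Q(Q2 2020) = 14494.97×1 + 68.90×9 + 1108.24×6 = 14494.97 + 620.1 + 6649.44 = 21764.51
ΣP(Q1 2020)Q(Q2 2020) = 15049.03×1 + 52.50×9 + 1582.08×6 = 15049.03 + 472.5 + 9492.48 = 25014.01
P = 21764.51 / 25014.01 × 100 = 87.0093
Fisher = √(L × P) = √(85.1049 × 87.0093) = 86.0518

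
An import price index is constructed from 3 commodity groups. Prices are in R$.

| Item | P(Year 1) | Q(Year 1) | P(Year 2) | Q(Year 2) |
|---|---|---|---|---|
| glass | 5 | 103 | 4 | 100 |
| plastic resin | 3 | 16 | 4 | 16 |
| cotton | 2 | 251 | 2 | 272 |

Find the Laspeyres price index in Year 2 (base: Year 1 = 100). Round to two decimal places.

91.83

Laspeyres price index uses base-period quantities as weights.
ΣP(Year 2)·Q(Year 1) = 4×103 + 4×16 + 2×251 = 412 + 64 + 502 = 978
ΣP(Year 1)·Q(Year 1) = 5×103 + 3×16 + 2×251 = 515 + 48 + 502 = 1065
Index = 978 / 1065 × 100 = 91.8310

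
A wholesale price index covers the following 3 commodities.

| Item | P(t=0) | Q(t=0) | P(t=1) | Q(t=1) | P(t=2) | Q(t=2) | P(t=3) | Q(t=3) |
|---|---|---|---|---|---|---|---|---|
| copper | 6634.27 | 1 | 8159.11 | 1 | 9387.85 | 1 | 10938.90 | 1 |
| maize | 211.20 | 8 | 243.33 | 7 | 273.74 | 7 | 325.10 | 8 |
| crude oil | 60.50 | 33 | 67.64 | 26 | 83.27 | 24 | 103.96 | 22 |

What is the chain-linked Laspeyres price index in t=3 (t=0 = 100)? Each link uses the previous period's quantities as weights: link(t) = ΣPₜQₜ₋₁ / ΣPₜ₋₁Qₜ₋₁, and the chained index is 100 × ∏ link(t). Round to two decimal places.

Link t=0→t=1:
ΣP(t=1)Q(t=0) = 8159.11×1 + 243.33×8 + 67.64×33 = 8159.11 + 1946.64 + 2232.12 = 12337.87
ΣP(t=0)Q(t=0) = 6634.27×1 + 211.20×8 + 60.50×33 = 6634.27 + 1689.6 + 1996.5 = 10320.37
link = 12337.87/10320.37 = 1.195487
Link t=1→t=2:
ΣP(t=2)Q(t=1) = 9387.85×1 + 273.74×7 + 83.27×26 = 9387.85 + 1916.18 + 2165.02 = 13469.05
ΣP(t=1)Q(t=1) = 8159.11×1 + 243.33×7 + 67.64×26 = 8159.11 + 1703.31 + 1758.64 = 11621.06
link = 13469.05/11621.06 = 1.159021
Link t=2→t=3:
ΣP(t=3)Q(t=2) = 10938.90×1 + 325.10×7 + 103.96×24 = 10938.9 + 2275.7 + 2495.04 = 15709.64
ΣP(t=2)Q(t=2) = 9387.85×1 + 273.74×7 + 83.27×24 = 9387.85 + 1916.18 + 1998.48 = 13302.51
link = 15709.64/13302.51 = 1.180953
Chained index = 100 × 1.195487 × 1.159021 × 1.180953 = 163.6322

163.63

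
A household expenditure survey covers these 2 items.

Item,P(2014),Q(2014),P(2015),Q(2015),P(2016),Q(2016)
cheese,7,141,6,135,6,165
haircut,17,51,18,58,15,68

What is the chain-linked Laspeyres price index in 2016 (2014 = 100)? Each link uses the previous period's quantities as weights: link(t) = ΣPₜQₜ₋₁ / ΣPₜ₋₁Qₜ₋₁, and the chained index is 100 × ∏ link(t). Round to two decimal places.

Link 2014→2015:
ΣP(2015)Q(2014) = 6×141 + 18×51 = 846 + 918 = 1764
ΣP(2014)Q(2014) = 7×141 + 17×51 = 987 + 867 = 1854
link = 1764/1854 = 0.951456
Link 2015→2016:
ΣP(2016)Q(2015) = 6×135 + 15×58 = 810 + 870 = 1680
ΣP(2015)Q(2015) = 6×135 + 18×58 = 810 + 1044 = 1854
link = 1680/1854 = 0.906149
Chained index = 100 × 0.951456 × 0.906149 = 86.2161

86.22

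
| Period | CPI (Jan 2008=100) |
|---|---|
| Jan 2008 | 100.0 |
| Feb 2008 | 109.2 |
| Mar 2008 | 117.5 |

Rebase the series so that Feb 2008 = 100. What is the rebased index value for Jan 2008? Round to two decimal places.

Rebased(Jan 2008) = 100.0 / 109.2 × 100 = 91.5751

91.58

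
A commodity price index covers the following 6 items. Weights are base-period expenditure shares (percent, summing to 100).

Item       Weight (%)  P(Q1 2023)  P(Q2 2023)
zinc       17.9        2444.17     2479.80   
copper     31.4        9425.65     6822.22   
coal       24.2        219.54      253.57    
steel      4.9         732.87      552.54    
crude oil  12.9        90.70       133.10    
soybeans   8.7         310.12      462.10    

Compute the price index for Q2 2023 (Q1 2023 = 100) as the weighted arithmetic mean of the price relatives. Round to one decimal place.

104.4

zinc: 17.9 × (2479.80/2444.17) = 17.9 × 1.014578 = 18.1609
copper: 31.4 × (6822.22/9425.65) = 31.4 × 0.723793 = 22.7271
coal: 24.2 × (253.57/219.54) = 24.2 × 1.155006 = 27.9511
steel: 4.9 × (552.54/732.87) = 4.9 × 0.753940 = 3.6943
crude oil: 12.9 × (133.10/90.70) = 12.9 × 1.467475 = 18.9304
soybeans: 8.7 × (462.10/310.12) = 8.7 × 1.490068 = 12.9636
Index = Σ wᵢ·(p₁ᵢ/p₀ᵢ) = 18.1609 + 22.7271 + 27.9511 + 3.6943 + 18.9304 + 12.9636 = 104.4275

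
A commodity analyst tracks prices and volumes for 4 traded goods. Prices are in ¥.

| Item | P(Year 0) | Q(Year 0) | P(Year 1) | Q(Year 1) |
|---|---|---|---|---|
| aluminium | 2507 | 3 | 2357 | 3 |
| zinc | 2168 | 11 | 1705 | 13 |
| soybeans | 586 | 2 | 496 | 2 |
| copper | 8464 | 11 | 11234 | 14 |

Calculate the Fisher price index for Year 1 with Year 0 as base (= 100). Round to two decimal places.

Laspeyres component (base-period weights):
ΣP(Year 1)Q(Year 0) = 2357×3 + 1705×11 + 496×2 + 11234×11 = 7071 + 18755 + 992 + 123574 = 150392
ΣP(Year 0)Q(Year 0) = 2507×3 + 2168×11 + 586×2 + 8464×11 = 7521 + 23848 + 1172 + 93104 = 125645
L = 150392 / 125645 × 100 = 119.6960
Paasche component (current-period weights):
ΣP(Year 1)Q(Year 1) = 2357×3 + 1705×13 + 496×2 + 11234×14 = 7071 + 22165 + 992 + 157276 = 187504
ΣP(Year 0)Q(Year 1) = 2507×3 + 2168×13 + 586×2 + 8464×14 = 7521 + 28184 + 1172 + 118496 = 155373
P = 187504 / 155373 × 100 = 120.6799
Fisher = √(L × P) = √(119.6960 × 120.6799) = 120.1869

120.19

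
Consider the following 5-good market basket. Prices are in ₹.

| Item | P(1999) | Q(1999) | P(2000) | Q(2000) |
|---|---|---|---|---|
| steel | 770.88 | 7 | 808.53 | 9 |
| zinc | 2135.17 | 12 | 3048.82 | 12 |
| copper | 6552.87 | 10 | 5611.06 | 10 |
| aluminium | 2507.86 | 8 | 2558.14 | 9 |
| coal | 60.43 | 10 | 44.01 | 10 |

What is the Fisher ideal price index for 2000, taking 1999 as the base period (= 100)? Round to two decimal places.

Laspeyres component (base-period weights):
ΣP(2000)Q(1999) = 808.53×7 + 3048.82×12 + 5611.06×10 + 2558.14×8 + 44.01×10 = 5659.71 + 36585.84 + 56110.6 + 20465.12 + 440.1 = 119261.37
ΣP(1999)Q(1999) = 770.88×7 + 2135.17×12 + 6552.87×10 + 2507.86×8 + 60.43×10 = 5396.16 + 25622.04 + 65528.7 + 20062.88 + 604.3 = 117214.08
L = 119261.37 / 117214.08 × 100 = 101.7466
Paasche component (current-period weights):
ΣP(2000)Q(2000) = 808.53×9 + 3048.82×12 + 5611.06×10 + 2558.14×9 + 44.01×10 = 7276.77 + 36585.84 + 56110.6 + 23023.26 + 440.1 = 123436.57
ΣP(1999)Q(2000) = 770.88×9 + 2135.17×12 + 6552.87×10 + 2507.86×9 + 60.43×10 = 6937.92 + 25622.04 + 65528.7 + 22570.74 + 604.3 = 121263.7
P = 123436.57 / 121263.7 × 100 = 101.7919
Fisher = √(L × P) = √(101.7466 × 101.7919) = 101.7692

101.77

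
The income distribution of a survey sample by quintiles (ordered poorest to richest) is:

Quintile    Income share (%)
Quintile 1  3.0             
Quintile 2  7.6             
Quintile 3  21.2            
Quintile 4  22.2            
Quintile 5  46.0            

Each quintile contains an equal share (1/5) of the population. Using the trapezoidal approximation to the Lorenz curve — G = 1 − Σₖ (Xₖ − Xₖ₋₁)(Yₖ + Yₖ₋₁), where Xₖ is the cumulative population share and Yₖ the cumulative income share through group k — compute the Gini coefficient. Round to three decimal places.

Cumulative income shares Yₖ: 0.0300, 0.1060, 0.3180, 0.5400, 1.0000
Σ (Xₖ−Xₖ₋₁)(Yₖ+Yₖ₋₁) = (1/5)(0.0300+0.0000) + (1/5)(0.1060+0.0300) + (1/5)(0.3180+0.1060) + (1/5)(0.5400+0.3180) + (1/5)(1.0000+0.5400)
  = 0.0060 + 0.0272 + 0.0848 + 0.1716 + 0.3080 = 0.5976
G = 1 − 0.5976 = 0.4024

0.402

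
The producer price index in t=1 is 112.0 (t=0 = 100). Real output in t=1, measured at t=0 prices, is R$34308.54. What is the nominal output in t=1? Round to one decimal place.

Nominal = Real × (Index/100) = 34308.54 × (112.0/100)
        = 34308.54 × 1.120 = 38425.5648

38425.6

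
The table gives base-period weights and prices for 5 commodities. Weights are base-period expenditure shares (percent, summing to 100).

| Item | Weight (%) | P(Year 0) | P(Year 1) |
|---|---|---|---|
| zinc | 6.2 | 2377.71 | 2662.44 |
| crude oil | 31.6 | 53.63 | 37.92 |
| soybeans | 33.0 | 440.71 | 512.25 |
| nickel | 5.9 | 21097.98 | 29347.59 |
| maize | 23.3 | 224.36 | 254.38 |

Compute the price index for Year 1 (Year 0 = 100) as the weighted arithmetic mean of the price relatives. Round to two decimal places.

102.27

zinc: 6.2 × (2662.44/2377.71) = 6.2 × 1.119750 = 6.9424
crude oil: 31.6 × (37.92/53.63) = 31.6 × 0.707067 = 22.3433
soybeans: 33.0 × (512.25/440.71) = 33.0 × 1.162329 = 38.3569
nickel: 5.9 × (29347.59/21097.98) = 5.9 × 1.391014 = 8.2070
maize: 23.3 × (254.38/224.36) = 23.3 × 1.133803 = 26.4176
Index = Σ wᵢ·(p₁ᵢ/p₀ᵢ) = 6.9424 + 22.3433 + 38.3569 + 8.2070 + 26.4176 = 102.2672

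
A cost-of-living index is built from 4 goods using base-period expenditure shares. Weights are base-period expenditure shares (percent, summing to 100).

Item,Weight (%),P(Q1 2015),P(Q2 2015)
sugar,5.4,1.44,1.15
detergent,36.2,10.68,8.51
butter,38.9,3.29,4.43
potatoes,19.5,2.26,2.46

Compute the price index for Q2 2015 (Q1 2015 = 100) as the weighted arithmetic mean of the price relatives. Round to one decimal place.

106.8

sugar: 5.4 × (1.15/1.44) = 5.4 × 0.798611 = 4.3125
detergent: 36.2 × (8.51/10.68) = 36.2 × 0.796816 = 28.8448
butter: 38.9 × (4.43/3.29) = 38.9 × 1.346505 = 52.3790
potatoes: 19.5 × (2.46/2.26) = 19.5 × 1.088496 = 21.2257
Index = Σ wᵢ·(p₁ᵢ/p₀ᵢ) = 4.3125 + 28.8448 + 52.3790 + 21.2257 = 106.7619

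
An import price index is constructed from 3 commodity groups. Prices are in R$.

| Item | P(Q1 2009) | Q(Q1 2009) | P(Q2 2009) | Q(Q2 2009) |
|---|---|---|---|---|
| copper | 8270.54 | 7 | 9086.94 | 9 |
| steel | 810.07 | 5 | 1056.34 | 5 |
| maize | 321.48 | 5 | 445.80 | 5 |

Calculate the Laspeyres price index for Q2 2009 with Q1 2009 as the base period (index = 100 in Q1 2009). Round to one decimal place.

Laspeyres price index uses base-period quantities as weights.
ΣP(Q2 2009)·Q(Q1 2009) = 9086.94×7 + 1056.34×5 + 445.80×5 = 63608.58 + 5281.7 + 2229 = 71119.28
ΣP(Q1 2009)·Q(Q1 2009) = 8270.54×7 + 810.07×5 + 321.48×5 = 57893.78 + 4050.35 + 1607.4 = 63551.53
Index = 71119.28 / 63551.53 × 100 = 111.9081

111.9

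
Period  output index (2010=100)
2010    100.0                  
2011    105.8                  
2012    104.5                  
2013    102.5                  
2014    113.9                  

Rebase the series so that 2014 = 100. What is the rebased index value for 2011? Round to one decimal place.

92.9

Rebased(2011) = 105.8 / 113.9 × 100 = 92.8885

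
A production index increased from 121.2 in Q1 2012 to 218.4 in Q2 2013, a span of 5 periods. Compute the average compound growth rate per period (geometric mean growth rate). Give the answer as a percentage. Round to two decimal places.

Growth factor = (218.4/121.2)^(1/5) = (1.801980)^(1/5) = 1.124993
Growth rate = 1.124993 − 1 = 0.124993 = 12.4993%

12.50%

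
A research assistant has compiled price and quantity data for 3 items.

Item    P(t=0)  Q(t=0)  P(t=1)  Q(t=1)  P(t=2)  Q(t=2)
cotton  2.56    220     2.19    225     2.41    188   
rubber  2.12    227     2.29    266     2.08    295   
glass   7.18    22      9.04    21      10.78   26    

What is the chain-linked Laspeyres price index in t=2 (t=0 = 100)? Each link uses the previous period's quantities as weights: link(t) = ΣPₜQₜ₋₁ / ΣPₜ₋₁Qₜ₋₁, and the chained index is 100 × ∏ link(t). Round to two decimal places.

102.18

Link t=0→t=1:
ΣP(t=1)Q(t=0) = 2.19×220 + 2.29×227 + 9.04×22 = 481.8 + 519.83 + 198.88 = 1200.51
ΣP(t=0)Q(t=0) = 2.56×220 + 2.12×227 + 7.18×22 = 563.2 + 481.24 + 157.96 = 1202.4
link = 1200.51/1202.4 = 0.998428
Link t=1→t=2:
ΣP(t=2)Q(t=1) = 2.41×225 + 2.08×266 + 10.78×21 = 542.25 + 553.28 + 226.38 = 1321.91
ΣP(t=1)Q(t=1) = 2.19×225 + 2.29×266 + 9.04×21 = 492.75 + 609.14 + 189.84 = 1291.73
link = 1321.91/1291.73 = 1.023364
Chained index = 100 × 0.998428 × 1.023364 = 102.1755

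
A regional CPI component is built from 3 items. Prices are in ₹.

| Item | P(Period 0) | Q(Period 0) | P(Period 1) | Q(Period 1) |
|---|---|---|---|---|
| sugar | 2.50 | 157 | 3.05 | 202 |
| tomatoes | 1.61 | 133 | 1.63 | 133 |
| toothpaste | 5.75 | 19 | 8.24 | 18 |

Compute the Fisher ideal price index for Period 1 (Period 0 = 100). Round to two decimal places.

119.16

Laspeyres component (base-period weights):
ΣP(Period 1)Q(Period 0) = 3.05×157 + 1.63×133 + 8.24×19 = 478.85 + 216.79 + 156.56 = 852.2
ΣP(Period 0)Q(Period 0) = 2.50×157 + 1.61×133 + 5.75×19 = 392.5 + 214.13 + 109.25 = 715.88
L = 852.2 / 715.88 × 100 = 119.0423
Paasche component (current-period weights):
ΣP(Period 1)Q(Period 1) = 3.05×202 + 1.63×133 + 8.24×18 = 616.1 + 216.79 + 148.32 = 981.21
ΣP(Period 0)Q(Period 1) = 2.50×202 + 1.61×133 + 5.75×18 = 505 + 214.13 + 103.5 = 822.63
P = 981.21 / 822.63 × 100 = 119.2772
Fisher = √(L × P) = √(119.0423 × 119.2772) = 119.1597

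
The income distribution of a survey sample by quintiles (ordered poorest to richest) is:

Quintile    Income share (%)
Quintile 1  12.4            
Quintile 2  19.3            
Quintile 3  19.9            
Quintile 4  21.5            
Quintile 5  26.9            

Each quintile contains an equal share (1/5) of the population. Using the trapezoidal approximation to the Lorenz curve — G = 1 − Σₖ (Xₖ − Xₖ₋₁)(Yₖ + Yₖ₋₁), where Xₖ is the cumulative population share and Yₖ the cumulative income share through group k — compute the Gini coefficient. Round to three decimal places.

Cumulative income shares Yₖ: 0.1240, 0.3170, 0.5160, 0.7310, 1.0000
Σ (Xₖ−Xₖ₋₁)(Yₖ+Yₖ₋₁) = (1/5)(0.1240+0.0000) + (1/5)(0.3170+0.1240) + (1/5)(0.5160+0.3170) + (1/5)(0.7310+0.5160) + (1/5)(1.0000+0.7310)
  = 0.0248 + 0.0882 + 0.1666 + 0.2494 + 0.3462 = 0.8752
G = 1 − 0.8752 = 0.1248

0.125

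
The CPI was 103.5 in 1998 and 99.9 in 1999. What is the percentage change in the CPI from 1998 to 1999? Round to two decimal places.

-3.48%

Change = (99.9 − 103.5) / 103.5 × 100
       = -3.6 / 103.5 × 100 = -3.4783%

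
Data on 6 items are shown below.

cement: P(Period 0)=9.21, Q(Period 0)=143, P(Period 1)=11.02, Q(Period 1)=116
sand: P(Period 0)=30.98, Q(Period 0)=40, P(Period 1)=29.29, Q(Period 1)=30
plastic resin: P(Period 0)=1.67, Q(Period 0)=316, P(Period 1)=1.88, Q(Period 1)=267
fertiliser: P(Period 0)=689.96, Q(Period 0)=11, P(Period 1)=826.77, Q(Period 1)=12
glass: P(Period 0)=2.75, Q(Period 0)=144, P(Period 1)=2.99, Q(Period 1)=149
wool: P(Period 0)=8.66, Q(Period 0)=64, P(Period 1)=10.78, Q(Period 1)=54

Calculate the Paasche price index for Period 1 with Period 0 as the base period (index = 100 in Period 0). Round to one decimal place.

Paasche price index uses current-period quantities as weights.
ΣP(Period 1)·Q(Period 1) = 11.02×116 + 29.29×30 + 1.88×267 + 826.77×12 + 2.99×149 + 10.78×54 = 1278.32 + 878.7 + 501.96 + 9921.24 + 445.51 + 582.12 = 13607.85
ΣP(Period 0)·Q(Period 1) = 9.21×116 + 30.98×30 + 1.67×267 + 689.96×12 + 2.75×149 + 8.66×54 = 1068.36 + 929.4 + 445.89 + 8279.52 + 409.75 + 467.64 = 11600.56
Index = 13607.85 / 11600.56 × 100 = 117.3034

117.3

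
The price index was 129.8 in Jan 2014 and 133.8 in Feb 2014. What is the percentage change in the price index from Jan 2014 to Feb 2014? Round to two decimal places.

3.08%

Change = (133.8 − 129.8) / 129.8 × 100
       = 4.0 / 129.8 × 100 = 3.0817%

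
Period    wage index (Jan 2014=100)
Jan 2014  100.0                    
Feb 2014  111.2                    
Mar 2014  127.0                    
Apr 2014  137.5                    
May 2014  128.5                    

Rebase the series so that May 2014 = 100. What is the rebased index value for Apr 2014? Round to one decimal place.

107.0

Rebased(Apr 2014) = 137.5 / 128.5 × 100 = 107.0039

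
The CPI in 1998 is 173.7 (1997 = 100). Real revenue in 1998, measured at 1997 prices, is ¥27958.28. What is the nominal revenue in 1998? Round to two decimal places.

48563.53

Nominal = Real × (Index/100) = 27958.28 × (173.7/100)
        = 27958.28 × 1.737 = 48563.5324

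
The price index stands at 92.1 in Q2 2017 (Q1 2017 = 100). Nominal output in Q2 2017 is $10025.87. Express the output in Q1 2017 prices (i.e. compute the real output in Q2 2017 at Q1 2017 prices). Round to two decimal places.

Real = Nominal ÷ (Index/100) = 10025.87 ÷ (92.1/100)
     = 10025.87 ÷ 0.921 = 10885.8523

10885.85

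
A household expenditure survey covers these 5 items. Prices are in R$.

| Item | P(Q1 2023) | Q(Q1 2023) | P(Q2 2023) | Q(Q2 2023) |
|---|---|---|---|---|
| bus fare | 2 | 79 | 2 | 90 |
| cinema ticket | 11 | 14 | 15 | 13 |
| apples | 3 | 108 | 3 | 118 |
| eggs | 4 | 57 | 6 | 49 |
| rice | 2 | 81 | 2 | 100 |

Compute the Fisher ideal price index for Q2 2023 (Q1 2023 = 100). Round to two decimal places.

115.27

Laspeyres component (base-period weights):
ΣP(Q2 2023)Q(Q1 2023) = 2×79 + 15×14 + 3×108 + 6×57 + 2×81 = 158 + 210 + 324 + 342 + 162 = 1196
ΣP(Q1 2023)Q(Q1 2023) = 2×79 + 11×14 + 3×108 + 4×57 + 2×81 = 158 + 154 + 324 + 228 + 162 = 1026
L = 1196 / 1026 × 100 = 116.5692
Paasche component (current-period weights):
ΣP(Q2 2023)Q(Q2 2023) = 2×90 + 15×13 + 3×118 + 6×49 + 2×100 = 180 + 195 + 354 + 294 + 200 = 1223
ΣP(Q1 2023)Q(Q2 2023) = 2×90 + 11×13 + 3×118 + 4×49 + 2×100 = 180 + 143 + 354 + 196 + 200 = 1073
P = 1223 / 1073 × 100 = 113.9795
Fisher = √(L × P) = √(116.5692 × 113.9795) = 115.2671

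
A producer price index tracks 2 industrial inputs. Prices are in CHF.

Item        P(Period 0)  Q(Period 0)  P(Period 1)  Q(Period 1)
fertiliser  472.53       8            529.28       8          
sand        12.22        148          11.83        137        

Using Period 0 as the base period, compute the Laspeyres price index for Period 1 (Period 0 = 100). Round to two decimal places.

Laspeyres price index uses base-period quantities as weights.
ΣP(Period 1)·Q(Period 0) = 529.28×8 + 11.83×148 = 4234.24 + 1750.84 = 5985.08
ΣP(Period 0)·Q(Period 0) = 472.53×8 + 12.22×148 = 3780.24 + 1808.56 = 5588.8
Index = 5985.08 / 5588.8 × 100 = 107.0906

107.09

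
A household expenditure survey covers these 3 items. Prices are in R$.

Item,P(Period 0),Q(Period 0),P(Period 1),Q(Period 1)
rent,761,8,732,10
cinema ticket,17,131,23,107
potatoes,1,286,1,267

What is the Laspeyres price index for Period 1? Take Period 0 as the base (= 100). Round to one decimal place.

Laspeyres price index uses base-period quantities as weights.
ΣP(Period 1)·Q(Period 0) = 732×8 + 23×131 + 1×286 = 5856 + 3013 + 286 = 9155
ΣP(Period 0)·Q(Period 0) = 761×8 + 17×131 + 1×286 = 6088 + 2227 + 286 = 8601
Index = 9155 / 8601 × 100 = 106.4411

106.4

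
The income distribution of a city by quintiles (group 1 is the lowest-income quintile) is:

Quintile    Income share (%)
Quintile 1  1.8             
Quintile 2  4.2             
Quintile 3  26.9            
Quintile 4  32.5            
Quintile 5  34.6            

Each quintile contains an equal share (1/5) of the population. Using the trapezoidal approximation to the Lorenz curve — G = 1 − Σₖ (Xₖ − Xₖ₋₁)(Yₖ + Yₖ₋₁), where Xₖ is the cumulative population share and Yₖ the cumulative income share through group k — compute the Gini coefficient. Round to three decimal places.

Cumulative income shares Yₖ: 0.0180, 0.0600, 0.3290, 0.6540, 1.0000
Σ (Xₖ−Xₖ₋₁)(Yₖ+Yₖ₋₁) = (1/5)(0.0180+0.0000) + (1/5)(0.0600+0.0180) + (1/5)(0.3290+0.0600) + (1/5)(0.6540+0.3290) + (1/5)(1.0000+0.6540)
  = 0.0036 + 0.0156 + 0.0778 + 0.1966 + 0.3308 = 0.6244
G = 1 − 0.6244 = 0.3756

0.376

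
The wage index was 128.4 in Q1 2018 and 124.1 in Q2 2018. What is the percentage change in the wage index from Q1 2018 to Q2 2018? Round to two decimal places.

-3.35%

Change = (124.1 − 128.4) / 128.4 × 100
       = -4.3 / 128.4 × 100 = -3.3489%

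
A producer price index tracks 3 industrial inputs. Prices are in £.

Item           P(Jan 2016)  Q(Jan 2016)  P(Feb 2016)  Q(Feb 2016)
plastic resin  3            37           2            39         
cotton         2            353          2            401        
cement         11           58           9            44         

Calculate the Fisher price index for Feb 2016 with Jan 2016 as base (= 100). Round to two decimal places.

Laspeyres component (base-period weights):
ΣP(Feb 2016)Q(Jan 2016) = 2×37 + 2×353 + 9×58 = 74 + 706 + 522 = 1302
ΣP(Jan 2016)Q(Jan 2016) = 3×37 + 2×353 + 11×58 = 111 + 706 + 638 = 1455
L = 1302 / 1455 × 100 = 89.4845
Paasche component (current-period weights):
ΣP(Feb 2016)Q(Feb 2016) = 2×39 + 2×401 + 9×44 = 78 + 802 + 396 = 1276
ΣP(Jan 2016)Q(Feb 2016) = 3×39 + 2×401 + 11×44 = 117 + 802 + 484 = 1403
P = 1276 / 1403 × 100 = 90.9480
Fisher = √(L × P) = √(89.4845 × 90.9480) = 90.2133

90.21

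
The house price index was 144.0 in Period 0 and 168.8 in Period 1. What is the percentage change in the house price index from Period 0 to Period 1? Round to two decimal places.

Change = (168.8 − 144.0) / 144.0 × 100
       = 24.8 / 144.0 × 100 = 17.2222%

17.22%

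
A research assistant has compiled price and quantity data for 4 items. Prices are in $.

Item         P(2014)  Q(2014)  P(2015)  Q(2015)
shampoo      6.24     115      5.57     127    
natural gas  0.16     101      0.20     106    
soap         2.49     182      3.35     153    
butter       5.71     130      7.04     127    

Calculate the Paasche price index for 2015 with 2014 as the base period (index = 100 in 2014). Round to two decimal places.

111.47

Paasche price index uses current-period quantities as weights.
ΣP(2015)·Q(2015) = 5.57×127 + 0.20×106 + 3.35×153 + 7.04×127 = 707.39 + 21.2 + 512.55 + 894.08 = 2135.22
ΣP(2014)·Q(2015) = 6.24×127 + 0.16×106 + 2.49×153 + 5.71×127 = 792.48 + 16.96 + 380.97 + 725.17 = 1915.58
Index = 2135.22 / 1915.58 × 100 = 111.4660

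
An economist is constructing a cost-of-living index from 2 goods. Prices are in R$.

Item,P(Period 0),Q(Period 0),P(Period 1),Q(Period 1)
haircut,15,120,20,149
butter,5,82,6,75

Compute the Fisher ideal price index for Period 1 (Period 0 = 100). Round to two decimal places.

Laspeyres component (base-period weights):
ΣP(Period 1)Q(Period 0) = 20×120 + 6×82 = 2400 + 492 = 2892
ΣP(Period 0)Q(Period 0) = 15×120 + 5×82 = 1800 + 410 = 2210
L = 2892 / 2210 × 100 = 130.8597
Paasche component (current-period weights):
ΣP(Period 1)Q(Period 1) = 20×149 + 6×75 = 2980 + 450 = 3430
ΣP(Period 0)Q(Period 1) = 15×149 + 5×75 = 2235 + 375 = 2610
P = 3430 / 2610 × 100 = 131.4176
Fisher = √(L × P) = √(130.8597 × 131.4176) = 131.1384

131.14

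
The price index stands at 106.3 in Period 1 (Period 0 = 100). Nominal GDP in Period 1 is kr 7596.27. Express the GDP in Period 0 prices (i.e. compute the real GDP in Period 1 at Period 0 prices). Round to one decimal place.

7146.1

Real = Nominal ÷ (Index/100) = 7596.27 ÷ (106.3/100)
     = 7596.27 ÷ 1.063 = 7146.0677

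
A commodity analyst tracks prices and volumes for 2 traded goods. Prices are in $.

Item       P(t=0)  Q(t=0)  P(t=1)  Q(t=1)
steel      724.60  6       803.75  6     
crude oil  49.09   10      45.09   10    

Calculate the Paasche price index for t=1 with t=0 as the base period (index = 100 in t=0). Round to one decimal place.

Paasche price index uses current-period quantities as weights.
ΣP(t=1)·Q(t=1) = 803.75×6 + 45.09×10 = 4822.5 + 450.9 = 5273.4
ΣP(t=0)·Q(t=1) = 724.60×6 + 49.09×10 = 4347.6 + 490.9 = 4838.5
Index = 5273.4 / 4838.5 × 100 = 108.9883

109.0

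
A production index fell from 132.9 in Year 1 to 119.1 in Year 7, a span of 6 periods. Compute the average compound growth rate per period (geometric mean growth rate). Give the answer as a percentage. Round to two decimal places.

-1.81%

Growth factor = (119.1/132.9)^(1/6) = (0.896163)^(1/6) = 0.981894
Growth rate = 0.981894 − 1 = -0.018106 = -1.8106%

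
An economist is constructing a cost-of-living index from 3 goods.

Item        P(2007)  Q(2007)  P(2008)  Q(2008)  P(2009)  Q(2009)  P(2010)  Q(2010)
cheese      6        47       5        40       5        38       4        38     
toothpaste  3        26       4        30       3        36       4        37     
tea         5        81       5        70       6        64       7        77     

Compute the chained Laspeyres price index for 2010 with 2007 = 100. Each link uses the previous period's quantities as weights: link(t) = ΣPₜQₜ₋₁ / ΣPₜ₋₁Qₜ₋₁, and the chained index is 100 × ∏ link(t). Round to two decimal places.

112.43

Link 2007→2008:
ΣP(2008)Q(2007) = 5×47 + 4×26 + 5×81 = 235 + 104 + 405 = 744
ΣP(2007)Q(2007) = 6×47 + 3×26 + 5×81 = 282 + 78 + 405 = 765
link = 744/765 = 0.972549
Link 2008→2009:
ΣP(2009)Q(2008) = 5×40 + 3×30 + 6×70 = 200 + 90 + 420 = 710
ΣP(2008)Q(2008) = 5×40 + 4×30 + 5×70 = 200 + 120 + 350 = 670
link = 710/670 = 1.059701
Link 2009→2010:
ΣP(2010)Q(2009) = 4×38 + 4×36 + 7×64 = 152 + 144 + 448 = 744
ΣP(2009)Q(2009) = 5×38 + 3×36 + 6×64 = 190 + 108 + 384 = 682
link = 744/682 = 1.090909
Chained index = 100 × 0.972549 × 1.059701 × 1.090909 = 112.4304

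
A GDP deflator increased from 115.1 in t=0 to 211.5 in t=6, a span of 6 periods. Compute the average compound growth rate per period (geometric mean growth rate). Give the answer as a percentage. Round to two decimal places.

Growth factor = (211.5/115.1)^(1/6) = (1.837533)^(1/6) = 1.106724
Growth rate = 1.106724 − 1 = 0.106724 = 10.6724%

10.67%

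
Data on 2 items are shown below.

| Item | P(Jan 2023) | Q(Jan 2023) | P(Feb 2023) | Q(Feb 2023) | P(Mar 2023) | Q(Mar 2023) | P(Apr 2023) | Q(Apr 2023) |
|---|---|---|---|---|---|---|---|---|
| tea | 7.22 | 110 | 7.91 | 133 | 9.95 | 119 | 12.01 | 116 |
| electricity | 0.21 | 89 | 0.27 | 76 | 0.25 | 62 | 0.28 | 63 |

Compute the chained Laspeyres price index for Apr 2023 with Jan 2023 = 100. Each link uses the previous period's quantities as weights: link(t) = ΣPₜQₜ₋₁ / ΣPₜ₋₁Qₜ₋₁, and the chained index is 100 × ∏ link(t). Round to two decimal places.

166.01

Link Jan 2023→Feb 2023:
ΣP(Feb 2023)Q(Jan 2023) = 7.91×110 + 0.27×89 = 870.1 + 24.03 = 894.13
ΣP(Jan 2023)Q(Jan 2023) = 7.22×110 + 0.21×89 = 794.2 + 18.69 = 812.89
link = 894.13/812.89 = 1.099940
Link Feb 2023→Mar 2023:
ΣP(Mar 2023)Q(Feb 2023) = 9.95×133 + 0.25×76 = 1323.35 + 19 = 1342.35
ΣP(Feb 2023)Q(Feb 2023) = 7.91×133 + 0.27×76 = 1052.03 + 20.52 = 1072.55
link = 1342.35/1072.55 = 1.251550
Link Mar 2023→Apr 2023:
ΣP(Apr 2023)Q(Mar 2023) = 12.01×119 + 0.28×62 = 1429.19 + 17.36 = 1446.55
ΣP(Mar 2023)Q(Mar 2023) = 9.95×119 + 0.25×62 = 1184.05 + 15.5 = 1199.55
link = 1446.55/1199.55 = 1.205911
Chained index = 100 × 1.099940 × 1.251550 × 1.205911 = 166.0092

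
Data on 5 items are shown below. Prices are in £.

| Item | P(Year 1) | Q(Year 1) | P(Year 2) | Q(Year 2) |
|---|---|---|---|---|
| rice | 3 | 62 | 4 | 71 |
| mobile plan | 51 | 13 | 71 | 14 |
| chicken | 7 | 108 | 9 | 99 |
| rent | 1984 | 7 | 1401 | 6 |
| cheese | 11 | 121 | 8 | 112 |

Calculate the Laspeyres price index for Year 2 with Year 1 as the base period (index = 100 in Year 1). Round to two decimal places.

Laspeyres price index uses base-period quantities as weights.
ΣP(Year 2)·Q(Year 1) = 4×62 + 71×13 + 9×108 + 1401×7 + 8×121 = 248 + 923 + 972 + 9807 + 968 = 12918
ΣP(Year 1)·Q(Year 1) = 3×62 + 51×13 + 7×108 + 1984×7 + 11×121 = 186 + 663 + 756 + 13888 + 1331 = 16824
Index = 12918 / 16824 × 100 = 76.7832

76.78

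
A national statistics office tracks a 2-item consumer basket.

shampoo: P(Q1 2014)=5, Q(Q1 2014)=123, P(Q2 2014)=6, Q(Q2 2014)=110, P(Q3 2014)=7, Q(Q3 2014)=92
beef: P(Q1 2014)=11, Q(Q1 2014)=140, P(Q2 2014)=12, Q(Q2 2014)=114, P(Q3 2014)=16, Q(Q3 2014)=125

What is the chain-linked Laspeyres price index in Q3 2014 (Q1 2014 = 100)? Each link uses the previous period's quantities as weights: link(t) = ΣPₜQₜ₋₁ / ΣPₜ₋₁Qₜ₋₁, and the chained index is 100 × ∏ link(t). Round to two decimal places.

Link Q1 2014→Q2 2014:
ΣP(Q2 2014)Q(Q1 2014) = 6×123 + 12×140 = 738 + 1680 = 2418
ΣP(Q1 2014)Q(Q1 2014) = 5×123 + 11×140 = 615 + 1540 = 2155
link = 2418/2155 = 1.122042
Link Q2 2014→Q3 2014:
ΣP(Q3 2014)Q(Q2 2014) = 7×110 + 16×114 = 770 + 1824 = 2594
ΣP(Q2 2014)Q(Q2 2014) = 6×110 + 12×114 = 660 + 1368 = 2028
link = 2594/2028 = 1.279093
Chained index = 100 × 1.122042 × 1.279093 = 143.5195

143.52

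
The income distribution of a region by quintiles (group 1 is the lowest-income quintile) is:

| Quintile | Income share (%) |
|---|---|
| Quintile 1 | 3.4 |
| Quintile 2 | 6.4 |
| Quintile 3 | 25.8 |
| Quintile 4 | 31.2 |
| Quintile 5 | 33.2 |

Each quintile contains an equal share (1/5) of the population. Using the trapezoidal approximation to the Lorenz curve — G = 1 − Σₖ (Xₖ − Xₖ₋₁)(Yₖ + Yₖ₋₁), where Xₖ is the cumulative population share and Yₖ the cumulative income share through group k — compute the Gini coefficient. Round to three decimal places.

0.338

Cumulative income shares Yₖ: 0.0340, 0.0980, 0.3560, 0.6680, 1.0000
Σ (Xₖ−Xₖ₋₁)(Yₖ+Yₖ₋₁) = (1/5)(0.0340+0.0000) + (1/5)(0.0980+0.0340) + (1/5)(0.3560+0.0980) + (1/5)(0.6680+0.3560) + (1/5)(1.0000+0.6680)
  = 0.0068 + 0.0264 + 0.0908 + 0.2048 + 0.3336 = 0.6624
G = 1 − 0.6624 = 0.3376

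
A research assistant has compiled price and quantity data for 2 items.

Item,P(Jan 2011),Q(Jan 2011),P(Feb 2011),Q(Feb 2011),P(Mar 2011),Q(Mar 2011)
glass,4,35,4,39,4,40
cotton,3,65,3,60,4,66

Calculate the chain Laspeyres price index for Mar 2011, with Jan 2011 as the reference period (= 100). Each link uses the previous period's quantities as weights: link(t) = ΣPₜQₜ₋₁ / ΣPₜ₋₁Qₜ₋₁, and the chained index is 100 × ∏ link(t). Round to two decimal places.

117.86

Link Jan 2011→Feb 2011:
ΣP(Feb 2011)Q(Jan 2011) = 4×35 + 3×65 = 140 + 195 = 335
ΣP(Jan 2011)Q(Jan 2011) = 4×35 + 3×65 = 140 + 195 = 335
link = 335/335 = 1.000000
Link Feb 2011→Mar 2011:
ΣP(Mar 2011)Q(Feb 2011) = 4×39 + 4×60 = 156 + 240 = 396
ΣP(Feb 2011)Q(Feb 2011) = 4×39 + 3×60 = 156 + 180 = 336
link = 396/336 = 1.178571
Chained index = 100 × 1.000000 × 1.178571 = 117.8571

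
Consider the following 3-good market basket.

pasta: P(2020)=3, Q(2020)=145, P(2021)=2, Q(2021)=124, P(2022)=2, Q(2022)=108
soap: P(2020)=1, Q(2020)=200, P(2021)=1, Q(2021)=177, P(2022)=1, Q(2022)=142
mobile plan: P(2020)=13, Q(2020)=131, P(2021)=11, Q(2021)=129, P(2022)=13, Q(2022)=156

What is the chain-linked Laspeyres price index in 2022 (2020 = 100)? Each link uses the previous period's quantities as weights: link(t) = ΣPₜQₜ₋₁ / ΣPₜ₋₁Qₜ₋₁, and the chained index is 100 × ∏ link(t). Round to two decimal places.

Link 2020→2021:
ΣP(2021)Q(2020) = 2×145 + 1×200 + 11×131 = 290 + 200 + 1441 = 1931
ΣP(2020)Q(2020) = 3×145 + 1×200 + 13×131 = 435 + 200 + 1703 = 2338
link = 1931/2338 = 0.825920
Link 2021→2022:
ΣP(2022)Q(2021) = 2×124 + 1×177 + 13×129 = 248 + 177 + 1677 = 2102
ΣP(2021)Q(2021) = 2×124 + 1×177 + 11×129 = 248 + 177 + 1419 = 1844
link = 2102/1844 = 1.139913
Chained index = 100 × 0.825920 × 1.139913 = 94.1477

94.15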